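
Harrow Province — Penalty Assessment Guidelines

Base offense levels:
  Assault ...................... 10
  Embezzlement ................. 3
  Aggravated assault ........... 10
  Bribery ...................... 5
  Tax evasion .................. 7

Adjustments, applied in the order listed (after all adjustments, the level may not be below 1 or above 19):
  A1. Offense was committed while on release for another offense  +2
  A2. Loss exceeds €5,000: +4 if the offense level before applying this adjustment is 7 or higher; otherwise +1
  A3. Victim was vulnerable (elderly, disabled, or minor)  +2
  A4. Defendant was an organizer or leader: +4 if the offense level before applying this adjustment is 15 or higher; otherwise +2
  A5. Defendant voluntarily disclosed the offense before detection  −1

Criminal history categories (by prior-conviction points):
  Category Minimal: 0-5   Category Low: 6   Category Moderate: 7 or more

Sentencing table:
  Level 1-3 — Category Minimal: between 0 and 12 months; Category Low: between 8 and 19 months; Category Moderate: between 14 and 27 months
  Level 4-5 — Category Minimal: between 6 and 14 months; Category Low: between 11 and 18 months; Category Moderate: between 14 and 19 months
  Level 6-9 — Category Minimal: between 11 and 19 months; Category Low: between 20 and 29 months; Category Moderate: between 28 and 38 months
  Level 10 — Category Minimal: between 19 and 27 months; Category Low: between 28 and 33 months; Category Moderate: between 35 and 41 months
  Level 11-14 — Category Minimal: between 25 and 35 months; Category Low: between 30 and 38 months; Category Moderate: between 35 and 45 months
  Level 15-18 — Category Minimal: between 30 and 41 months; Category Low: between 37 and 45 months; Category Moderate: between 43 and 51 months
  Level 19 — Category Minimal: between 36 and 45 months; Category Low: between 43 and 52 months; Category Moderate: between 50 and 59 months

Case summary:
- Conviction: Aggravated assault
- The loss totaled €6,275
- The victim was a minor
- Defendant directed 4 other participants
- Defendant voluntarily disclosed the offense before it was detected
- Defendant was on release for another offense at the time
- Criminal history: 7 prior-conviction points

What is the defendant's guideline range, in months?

Base offense level for aggravated assault: 10.
A1 applies: 10 + 2 = 12.
A2 applies (level before this adjustment is 12 ≥ 7, so +4): 12 + 4 = 16.
A3 applies: 16 + 2 = 18.
A4 applies (level before this adjustment is 18 ≥ 15, so +4): 18 + 4 = 22.
A5 applies: 22 − 1 = 21.
Level 21 exceeds the maximum of 19; capped at 19.
Final offense level: 19.
Criminal history: 7 prior points → Category Moderate (7+).
Level 19 falls in the 19 band.
Grid: Level 19 × Category Moderate = 50-59 months.

50-59 months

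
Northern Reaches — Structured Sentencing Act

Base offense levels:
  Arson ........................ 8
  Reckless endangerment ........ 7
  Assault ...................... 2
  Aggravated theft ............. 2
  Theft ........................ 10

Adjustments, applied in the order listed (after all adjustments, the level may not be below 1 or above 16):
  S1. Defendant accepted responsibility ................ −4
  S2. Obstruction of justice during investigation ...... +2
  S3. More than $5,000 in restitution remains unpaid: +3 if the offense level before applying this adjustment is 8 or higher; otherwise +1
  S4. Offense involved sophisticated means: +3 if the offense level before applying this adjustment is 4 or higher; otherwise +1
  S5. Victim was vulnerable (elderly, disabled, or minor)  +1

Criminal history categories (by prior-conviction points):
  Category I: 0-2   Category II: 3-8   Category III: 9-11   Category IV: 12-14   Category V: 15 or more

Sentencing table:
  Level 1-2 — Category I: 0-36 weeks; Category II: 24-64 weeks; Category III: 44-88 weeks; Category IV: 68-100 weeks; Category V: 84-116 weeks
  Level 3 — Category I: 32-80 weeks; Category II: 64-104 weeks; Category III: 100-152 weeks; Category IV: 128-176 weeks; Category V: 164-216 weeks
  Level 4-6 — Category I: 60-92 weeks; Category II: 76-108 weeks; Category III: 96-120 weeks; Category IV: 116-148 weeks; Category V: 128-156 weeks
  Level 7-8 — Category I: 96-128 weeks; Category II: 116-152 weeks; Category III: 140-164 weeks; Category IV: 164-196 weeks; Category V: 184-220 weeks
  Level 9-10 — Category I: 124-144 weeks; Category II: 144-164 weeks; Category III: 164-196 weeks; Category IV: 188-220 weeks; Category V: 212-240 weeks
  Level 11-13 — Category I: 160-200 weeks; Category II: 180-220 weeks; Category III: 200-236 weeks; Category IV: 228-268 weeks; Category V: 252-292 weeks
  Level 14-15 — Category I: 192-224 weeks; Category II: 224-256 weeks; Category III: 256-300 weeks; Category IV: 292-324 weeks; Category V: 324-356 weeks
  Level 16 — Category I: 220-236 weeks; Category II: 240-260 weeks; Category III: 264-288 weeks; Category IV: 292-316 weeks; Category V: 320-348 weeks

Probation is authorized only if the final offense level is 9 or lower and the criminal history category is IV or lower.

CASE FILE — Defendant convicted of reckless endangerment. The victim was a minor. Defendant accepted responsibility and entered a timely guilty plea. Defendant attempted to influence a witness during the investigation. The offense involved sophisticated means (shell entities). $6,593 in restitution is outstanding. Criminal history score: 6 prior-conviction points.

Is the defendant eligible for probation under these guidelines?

No

Base offense level for reckless endangerment: 7.
S1 applies: 7 − 4 = 3.
S2 applies: 3 + 2 = 5.
S3 applies (level before this adjustment is 5 < 8, so +1): 5 + 1 = 6.
S4 applies (level before this adjustment is 6 ≥ 4, so +3): 6 + 3 = 9.
S5 applies: 9 + 1 = 10.
Final offense level: 10.
Criminal history: 6 prior points → Category II (3-8).
Level 10 falls in the 9-10 band.
Grid: Level 9-10 × Category II = 144-164 weeks.
Probation check: level 10 > 9 and category II ≤ IV → not eligible.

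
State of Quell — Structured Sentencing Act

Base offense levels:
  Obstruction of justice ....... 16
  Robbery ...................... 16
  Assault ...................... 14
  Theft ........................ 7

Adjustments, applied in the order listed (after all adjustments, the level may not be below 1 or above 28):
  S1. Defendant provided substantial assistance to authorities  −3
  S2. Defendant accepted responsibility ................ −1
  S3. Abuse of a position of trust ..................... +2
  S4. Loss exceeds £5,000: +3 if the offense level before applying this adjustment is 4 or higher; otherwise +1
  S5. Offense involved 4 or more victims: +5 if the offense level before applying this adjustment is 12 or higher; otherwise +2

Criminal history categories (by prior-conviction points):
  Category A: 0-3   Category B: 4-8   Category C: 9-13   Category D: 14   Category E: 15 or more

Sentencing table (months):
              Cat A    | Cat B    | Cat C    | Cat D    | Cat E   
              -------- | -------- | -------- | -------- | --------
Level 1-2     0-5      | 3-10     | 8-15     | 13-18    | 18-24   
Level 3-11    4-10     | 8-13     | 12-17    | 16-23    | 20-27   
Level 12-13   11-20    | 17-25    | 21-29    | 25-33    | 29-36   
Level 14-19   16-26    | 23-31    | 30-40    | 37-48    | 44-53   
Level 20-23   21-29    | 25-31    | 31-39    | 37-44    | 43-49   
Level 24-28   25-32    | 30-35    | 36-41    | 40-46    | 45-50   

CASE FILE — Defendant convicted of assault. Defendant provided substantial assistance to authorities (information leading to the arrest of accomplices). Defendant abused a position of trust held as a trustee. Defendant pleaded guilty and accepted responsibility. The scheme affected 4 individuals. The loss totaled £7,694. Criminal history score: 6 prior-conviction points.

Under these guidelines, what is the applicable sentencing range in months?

Base offense level for assault: 14.
S1 applies: 14 − 3 = 11.
S2 applies: 11 − 1 = 10.
S3 applies: 10 + 2 = 12.
S4 applies (level before this adjustment is 12 ≥ 4, so +3): 12 + 3 = 15.
S5 applies (level before this adjustment is 15 ≥ 12, so +5): 15 + 5 = 20.
Final offense level: 20.
Criminal history: 6 prior points → Category B (4-8).
Level 20 falls in the 20-23 band.
Grid: Level 20-23 × Category B = 25-31 months.

25-31 months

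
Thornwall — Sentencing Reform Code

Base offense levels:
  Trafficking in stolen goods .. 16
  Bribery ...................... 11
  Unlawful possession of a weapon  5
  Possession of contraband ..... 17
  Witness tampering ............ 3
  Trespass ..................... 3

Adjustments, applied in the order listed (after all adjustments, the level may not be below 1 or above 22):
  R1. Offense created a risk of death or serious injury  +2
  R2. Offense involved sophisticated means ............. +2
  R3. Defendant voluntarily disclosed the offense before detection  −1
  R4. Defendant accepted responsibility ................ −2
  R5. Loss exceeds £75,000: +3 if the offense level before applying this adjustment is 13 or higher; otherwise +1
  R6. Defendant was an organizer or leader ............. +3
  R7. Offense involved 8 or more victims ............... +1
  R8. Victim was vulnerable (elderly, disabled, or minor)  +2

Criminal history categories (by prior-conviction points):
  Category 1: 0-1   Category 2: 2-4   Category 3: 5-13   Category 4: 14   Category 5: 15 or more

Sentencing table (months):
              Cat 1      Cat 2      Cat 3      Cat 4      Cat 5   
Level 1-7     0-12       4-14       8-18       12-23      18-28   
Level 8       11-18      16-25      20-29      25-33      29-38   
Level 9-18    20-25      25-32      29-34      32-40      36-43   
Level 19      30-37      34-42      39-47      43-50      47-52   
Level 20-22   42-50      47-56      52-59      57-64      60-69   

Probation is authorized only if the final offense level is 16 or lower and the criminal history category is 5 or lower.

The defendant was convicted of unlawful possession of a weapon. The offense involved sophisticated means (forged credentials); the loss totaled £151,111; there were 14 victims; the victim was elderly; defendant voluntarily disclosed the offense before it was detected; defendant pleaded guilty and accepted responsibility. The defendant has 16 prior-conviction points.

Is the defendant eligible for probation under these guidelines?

Base offense level for unlawful possession of a weapon: 5.
R1 does not apply.
R2 applies: 5 + 2 = 7.
R3 applies: 7 − 1 = 6.
R4 applies: 6 − 2 = 4.
R5 applies (level before this adjustment is 4 < 13, so +1): 4 + 1 = 5.
R7 applies: 5 + 1 = 6.
R8 applies: 6 + 2 = 8.
Final offense level: 8.
Criminal history: 16 prior points → Category 5 (15+).
Level 8 falls in the 8 band.
Grid: Level 8 × Category 5 = 29-38 months.
Probation check: level 8 ≤ 16 and category 5 ≤ 5 → eligible.

Yes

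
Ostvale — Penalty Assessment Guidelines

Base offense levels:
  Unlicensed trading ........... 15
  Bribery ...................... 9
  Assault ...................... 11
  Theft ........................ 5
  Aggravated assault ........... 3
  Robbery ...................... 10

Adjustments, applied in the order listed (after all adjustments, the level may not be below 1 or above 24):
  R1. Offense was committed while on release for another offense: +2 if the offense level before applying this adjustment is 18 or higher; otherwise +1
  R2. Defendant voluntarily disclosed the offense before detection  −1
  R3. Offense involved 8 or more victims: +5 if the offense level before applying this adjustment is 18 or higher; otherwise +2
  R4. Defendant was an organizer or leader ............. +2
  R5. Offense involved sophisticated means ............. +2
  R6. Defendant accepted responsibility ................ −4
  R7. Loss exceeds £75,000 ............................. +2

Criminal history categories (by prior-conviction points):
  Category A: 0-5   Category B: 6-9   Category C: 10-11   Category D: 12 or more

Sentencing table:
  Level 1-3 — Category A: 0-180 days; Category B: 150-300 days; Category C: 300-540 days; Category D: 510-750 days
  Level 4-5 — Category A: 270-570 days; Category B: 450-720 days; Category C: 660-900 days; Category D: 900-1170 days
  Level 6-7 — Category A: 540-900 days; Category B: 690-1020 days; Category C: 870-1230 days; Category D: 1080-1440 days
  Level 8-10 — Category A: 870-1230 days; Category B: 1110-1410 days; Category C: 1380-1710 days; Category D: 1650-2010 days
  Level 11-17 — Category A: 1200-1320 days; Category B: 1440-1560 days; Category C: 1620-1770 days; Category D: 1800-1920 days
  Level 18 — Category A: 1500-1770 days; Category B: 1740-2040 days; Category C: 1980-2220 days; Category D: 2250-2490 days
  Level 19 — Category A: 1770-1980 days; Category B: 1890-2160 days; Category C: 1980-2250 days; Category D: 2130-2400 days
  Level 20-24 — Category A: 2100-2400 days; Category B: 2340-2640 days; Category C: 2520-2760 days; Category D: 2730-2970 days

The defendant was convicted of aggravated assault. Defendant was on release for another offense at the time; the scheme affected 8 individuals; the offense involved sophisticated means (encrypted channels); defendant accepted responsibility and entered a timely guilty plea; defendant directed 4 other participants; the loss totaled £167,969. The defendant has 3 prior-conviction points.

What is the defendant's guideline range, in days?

Base offense level for aggravated assault: 3.
R1 applies (level before this adjustment is 3 < 18, so +1): 3 + 1 = 4.
R2 does not apply.
R3 applies (level before this adjustment is 4 < 18, so +2): 4 + 2 = 6.
R4 applies: 6 + 2 = 8.
R5 applies: 8 + 2 = 10.
R6 applies: 10 − 4 = 6.
R7 applies: 6 + 2 = 8.
Final offense level: 8.
Criminal history: 3 prior points → Category A (0-5).
Level 8 falls in the 8-10 band.
Grid: Level 8-10 × Category A = 870-1230 days.

870-1230 days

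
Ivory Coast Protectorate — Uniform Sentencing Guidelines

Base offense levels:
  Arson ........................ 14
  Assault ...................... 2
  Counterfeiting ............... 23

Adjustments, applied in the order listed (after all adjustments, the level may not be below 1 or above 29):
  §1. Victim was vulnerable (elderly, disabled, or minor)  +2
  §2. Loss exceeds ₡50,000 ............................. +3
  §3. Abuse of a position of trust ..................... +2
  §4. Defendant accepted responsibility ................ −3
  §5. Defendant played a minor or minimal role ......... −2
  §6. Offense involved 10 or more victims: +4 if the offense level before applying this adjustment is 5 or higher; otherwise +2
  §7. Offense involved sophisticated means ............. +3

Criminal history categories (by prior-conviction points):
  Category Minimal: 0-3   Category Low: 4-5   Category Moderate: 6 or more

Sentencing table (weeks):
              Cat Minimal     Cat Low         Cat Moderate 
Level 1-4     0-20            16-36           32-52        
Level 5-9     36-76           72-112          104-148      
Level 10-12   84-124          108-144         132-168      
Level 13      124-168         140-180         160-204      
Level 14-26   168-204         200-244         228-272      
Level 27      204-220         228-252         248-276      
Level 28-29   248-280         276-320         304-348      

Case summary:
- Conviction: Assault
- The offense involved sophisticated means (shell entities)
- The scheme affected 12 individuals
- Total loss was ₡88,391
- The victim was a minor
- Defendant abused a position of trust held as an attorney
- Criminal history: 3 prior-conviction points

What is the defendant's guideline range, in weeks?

Base offense level for assault: 2.
§1 applies: 2 + 2 = 4.
§2 applies: 4 + 3 = 7.
§3 applies: 7 + 2 = 9.
§5 does not apply.
§6 applies (level before this adjustment is 9 ≥ 5, so +4): 9 + 4 = 13.
§7 applies: 13 + 3 = 16.
Final offense level: 16.
Criminal history: 3 prior points → Category Minimal (0-3).
Level 16 falls in the 14-26 band.
Grid: Level 14-26 × Category Minimal = 168-204 weeks.

168-204 weeks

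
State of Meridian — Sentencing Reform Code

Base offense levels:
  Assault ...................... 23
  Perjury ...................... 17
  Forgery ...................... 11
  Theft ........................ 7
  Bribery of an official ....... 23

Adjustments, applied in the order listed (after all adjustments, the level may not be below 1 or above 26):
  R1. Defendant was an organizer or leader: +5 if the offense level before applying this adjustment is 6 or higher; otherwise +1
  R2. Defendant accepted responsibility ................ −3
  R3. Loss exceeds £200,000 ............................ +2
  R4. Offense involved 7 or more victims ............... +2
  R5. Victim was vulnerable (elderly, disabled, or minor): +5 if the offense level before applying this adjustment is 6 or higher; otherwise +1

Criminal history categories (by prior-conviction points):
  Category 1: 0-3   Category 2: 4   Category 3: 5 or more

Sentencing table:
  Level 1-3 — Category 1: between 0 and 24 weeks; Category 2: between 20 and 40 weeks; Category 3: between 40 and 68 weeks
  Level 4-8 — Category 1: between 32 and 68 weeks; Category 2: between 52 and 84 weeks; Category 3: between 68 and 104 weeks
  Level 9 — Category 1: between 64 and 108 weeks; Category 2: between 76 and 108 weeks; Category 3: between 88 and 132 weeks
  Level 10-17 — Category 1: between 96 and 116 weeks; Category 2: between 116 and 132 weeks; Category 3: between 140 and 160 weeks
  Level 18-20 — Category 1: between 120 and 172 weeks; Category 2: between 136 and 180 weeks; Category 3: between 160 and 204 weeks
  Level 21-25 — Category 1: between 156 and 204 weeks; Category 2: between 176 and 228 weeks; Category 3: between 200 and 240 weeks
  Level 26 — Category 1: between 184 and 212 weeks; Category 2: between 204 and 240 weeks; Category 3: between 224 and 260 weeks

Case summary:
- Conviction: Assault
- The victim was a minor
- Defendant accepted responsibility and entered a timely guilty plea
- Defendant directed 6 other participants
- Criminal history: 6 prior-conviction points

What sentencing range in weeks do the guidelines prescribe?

Base offense level for assault: 23.
R1 applies (level before this adjustment is 23 ≥ 6, so +5): 23 + 5 = 28.
R2 applies: 28 − 3 = 25.
R3 does not apply.
R5 applies (level before this adjustment is 25 ≥ 6, so +5): 25 + 5 = 30.
Level 30 exceeds the maximum of 26; capped at 26.
Final offense level: 26.
Criminal history: 6 prior points → Category 3 (5+).
Level 26 falls in the 26 band.
Grid: Level 26 × Category 3 = 224-260 weeks.

224-260 weeks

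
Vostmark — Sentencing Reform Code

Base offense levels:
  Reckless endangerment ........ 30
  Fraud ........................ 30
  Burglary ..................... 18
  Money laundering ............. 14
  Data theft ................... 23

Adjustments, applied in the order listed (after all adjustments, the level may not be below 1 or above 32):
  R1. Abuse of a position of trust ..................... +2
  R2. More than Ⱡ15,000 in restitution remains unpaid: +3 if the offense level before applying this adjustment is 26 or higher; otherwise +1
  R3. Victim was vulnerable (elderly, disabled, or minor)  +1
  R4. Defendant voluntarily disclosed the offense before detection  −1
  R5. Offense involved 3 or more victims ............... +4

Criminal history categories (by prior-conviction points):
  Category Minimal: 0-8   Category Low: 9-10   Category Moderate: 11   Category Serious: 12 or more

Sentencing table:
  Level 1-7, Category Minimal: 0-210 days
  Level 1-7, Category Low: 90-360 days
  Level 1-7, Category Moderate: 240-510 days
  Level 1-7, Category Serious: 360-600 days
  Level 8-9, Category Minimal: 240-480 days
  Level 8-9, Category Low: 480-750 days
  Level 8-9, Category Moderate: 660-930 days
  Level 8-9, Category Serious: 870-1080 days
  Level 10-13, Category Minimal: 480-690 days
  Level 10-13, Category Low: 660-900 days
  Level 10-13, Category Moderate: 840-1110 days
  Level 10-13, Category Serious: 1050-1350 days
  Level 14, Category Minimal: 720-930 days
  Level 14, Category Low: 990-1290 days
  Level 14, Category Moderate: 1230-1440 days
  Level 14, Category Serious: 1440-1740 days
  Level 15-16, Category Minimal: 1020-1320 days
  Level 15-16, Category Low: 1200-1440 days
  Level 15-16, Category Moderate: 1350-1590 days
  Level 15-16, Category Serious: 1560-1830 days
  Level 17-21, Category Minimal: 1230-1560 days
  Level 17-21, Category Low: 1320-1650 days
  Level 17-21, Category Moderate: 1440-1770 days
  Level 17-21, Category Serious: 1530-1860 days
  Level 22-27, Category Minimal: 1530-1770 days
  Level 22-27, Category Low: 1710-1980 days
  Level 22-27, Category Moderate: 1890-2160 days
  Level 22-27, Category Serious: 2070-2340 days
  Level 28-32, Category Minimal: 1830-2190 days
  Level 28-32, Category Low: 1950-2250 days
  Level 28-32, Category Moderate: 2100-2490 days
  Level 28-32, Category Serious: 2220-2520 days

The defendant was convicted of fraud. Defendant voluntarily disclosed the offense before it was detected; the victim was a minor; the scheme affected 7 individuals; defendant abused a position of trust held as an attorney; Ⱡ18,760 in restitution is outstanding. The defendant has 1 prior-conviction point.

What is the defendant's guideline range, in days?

Base offense level for fraud: 30.
R1 applies: 30 + 2 = 32.
R2 applies (level before this adjustment is 32 ≥ 26, so +3): 32 + 3 = 35.
R3 applies: 35 + 1 = 36.
R4 applies: 36 − 1 = 35.
R5 applies: 35 + 4 = 39.
Level 39 exceeds the maximum of 32; capped at 32.
Final offense level: 32.
Criminal history: 1 prior point → Category Minimal (0-8).
Level 32 falls in the 28-32 band.
Grid: Level 28-32 × Category Minimal = 1830-2190 days.

1830-2190 days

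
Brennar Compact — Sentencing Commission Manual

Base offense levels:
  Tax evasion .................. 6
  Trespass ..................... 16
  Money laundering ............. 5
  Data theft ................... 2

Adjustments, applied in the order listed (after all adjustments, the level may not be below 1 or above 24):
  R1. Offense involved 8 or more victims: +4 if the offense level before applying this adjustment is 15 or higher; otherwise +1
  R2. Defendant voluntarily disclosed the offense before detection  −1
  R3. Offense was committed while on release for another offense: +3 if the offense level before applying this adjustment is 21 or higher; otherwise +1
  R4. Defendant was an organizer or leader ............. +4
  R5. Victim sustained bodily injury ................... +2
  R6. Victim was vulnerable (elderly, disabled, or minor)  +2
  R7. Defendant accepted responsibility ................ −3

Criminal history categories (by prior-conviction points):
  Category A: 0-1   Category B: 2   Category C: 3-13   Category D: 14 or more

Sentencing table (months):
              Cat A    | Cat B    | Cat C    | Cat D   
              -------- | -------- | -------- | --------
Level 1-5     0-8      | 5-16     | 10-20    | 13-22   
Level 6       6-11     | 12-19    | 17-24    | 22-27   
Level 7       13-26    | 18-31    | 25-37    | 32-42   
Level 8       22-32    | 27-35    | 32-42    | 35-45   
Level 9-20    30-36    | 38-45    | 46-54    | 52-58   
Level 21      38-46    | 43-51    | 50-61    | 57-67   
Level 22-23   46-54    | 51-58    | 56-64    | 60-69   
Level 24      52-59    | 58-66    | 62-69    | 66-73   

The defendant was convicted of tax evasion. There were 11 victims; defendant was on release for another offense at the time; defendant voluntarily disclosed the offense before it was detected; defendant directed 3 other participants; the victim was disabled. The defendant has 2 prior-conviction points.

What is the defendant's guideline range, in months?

Base offense level for tax evasion: 6.
R1 applies (level before this adjustment is 6 < 15, so +1): 6 + 1 = 7.
R2 applies: 7 − 1 = 6.
R3 applies (level before this adjustment is 6 < 21, so +1): 6 + 1 = 7.
R4 applies: 7 + 4 = 11.
R5 does not apply.
R6 applies: 11 + 2 = 13.
R7 does not apply.
Final offense level: 13.
Criminal history: 2 prior points → Category B (2).
Level 13 falls in the 9-20 band.
Grid: Level 9-20 × Category B = 38-45 months.

38-45 months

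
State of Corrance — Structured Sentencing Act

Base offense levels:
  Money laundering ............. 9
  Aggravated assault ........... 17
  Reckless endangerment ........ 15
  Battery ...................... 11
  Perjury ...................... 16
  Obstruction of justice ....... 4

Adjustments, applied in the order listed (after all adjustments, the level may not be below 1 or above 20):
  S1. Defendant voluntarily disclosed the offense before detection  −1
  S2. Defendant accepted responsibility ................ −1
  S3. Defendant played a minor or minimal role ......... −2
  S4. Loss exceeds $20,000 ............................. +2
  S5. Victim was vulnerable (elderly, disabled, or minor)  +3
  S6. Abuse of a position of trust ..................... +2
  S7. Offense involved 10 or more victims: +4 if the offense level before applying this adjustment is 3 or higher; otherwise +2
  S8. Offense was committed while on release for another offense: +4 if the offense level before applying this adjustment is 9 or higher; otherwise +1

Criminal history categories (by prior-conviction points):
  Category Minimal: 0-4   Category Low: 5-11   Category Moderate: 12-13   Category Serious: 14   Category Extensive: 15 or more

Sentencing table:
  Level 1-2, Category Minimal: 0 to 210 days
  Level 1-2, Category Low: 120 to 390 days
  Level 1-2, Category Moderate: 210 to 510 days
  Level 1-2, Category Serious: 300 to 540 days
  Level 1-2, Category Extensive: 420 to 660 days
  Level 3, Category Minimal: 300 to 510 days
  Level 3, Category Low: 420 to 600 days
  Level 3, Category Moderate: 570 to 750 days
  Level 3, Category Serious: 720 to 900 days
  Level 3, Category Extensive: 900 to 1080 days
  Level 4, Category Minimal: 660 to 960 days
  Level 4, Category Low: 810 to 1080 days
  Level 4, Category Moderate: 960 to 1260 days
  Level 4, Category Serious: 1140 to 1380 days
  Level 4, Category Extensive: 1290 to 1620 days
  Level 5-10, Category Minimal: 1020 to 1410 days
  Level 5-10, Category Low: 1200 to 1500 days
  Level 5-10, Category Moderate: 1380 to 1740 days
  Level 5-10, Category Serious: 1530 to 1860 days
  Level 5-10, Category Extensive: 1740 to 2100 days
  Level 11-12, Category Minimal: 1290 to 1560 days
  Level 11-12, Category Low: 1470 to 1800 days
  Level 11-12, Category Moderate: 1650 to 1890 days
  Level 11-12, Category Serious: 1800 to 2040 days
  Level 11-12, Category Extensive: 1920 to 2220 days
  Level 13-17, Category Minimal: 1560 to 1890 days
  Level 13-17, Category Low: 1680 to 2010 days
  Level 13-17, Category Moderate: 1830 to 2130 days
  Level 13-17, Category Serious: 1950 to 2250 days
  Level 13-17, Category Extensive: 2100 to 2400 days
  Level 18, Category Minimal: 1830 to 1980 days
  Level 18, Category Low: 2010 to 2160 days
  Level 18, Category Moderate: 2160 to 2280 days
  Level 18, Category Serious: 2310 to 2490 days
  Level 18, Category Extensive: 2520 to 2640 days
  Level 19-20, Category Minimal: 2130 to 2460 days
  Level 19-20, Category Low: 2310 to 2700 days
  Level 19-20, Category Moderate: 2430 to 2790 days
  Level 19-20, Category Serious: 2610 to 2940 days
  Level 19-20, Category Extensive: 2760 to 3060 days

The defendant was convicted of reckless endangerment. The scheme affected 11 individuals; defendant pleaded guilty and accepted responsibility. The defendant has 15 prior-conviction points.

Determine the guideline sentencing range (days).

2520-2640 days

Base offense level for reckless endangerment: 15.
S1 does not apply.
S2 applies: 15 − 1 = 14.
S5 does not apply.
S6 does not apply.
S7 applies (level before this adjustment is 14 ≥ 3, so +4): 14 + 4 = 18.
Final offense level: 18.
Criminal history: 15 prior points → Category Extensive (15+).
Level 18 falls in the 18 band.
Grid: Level 18 × Category Extensive = 2520-2640 days.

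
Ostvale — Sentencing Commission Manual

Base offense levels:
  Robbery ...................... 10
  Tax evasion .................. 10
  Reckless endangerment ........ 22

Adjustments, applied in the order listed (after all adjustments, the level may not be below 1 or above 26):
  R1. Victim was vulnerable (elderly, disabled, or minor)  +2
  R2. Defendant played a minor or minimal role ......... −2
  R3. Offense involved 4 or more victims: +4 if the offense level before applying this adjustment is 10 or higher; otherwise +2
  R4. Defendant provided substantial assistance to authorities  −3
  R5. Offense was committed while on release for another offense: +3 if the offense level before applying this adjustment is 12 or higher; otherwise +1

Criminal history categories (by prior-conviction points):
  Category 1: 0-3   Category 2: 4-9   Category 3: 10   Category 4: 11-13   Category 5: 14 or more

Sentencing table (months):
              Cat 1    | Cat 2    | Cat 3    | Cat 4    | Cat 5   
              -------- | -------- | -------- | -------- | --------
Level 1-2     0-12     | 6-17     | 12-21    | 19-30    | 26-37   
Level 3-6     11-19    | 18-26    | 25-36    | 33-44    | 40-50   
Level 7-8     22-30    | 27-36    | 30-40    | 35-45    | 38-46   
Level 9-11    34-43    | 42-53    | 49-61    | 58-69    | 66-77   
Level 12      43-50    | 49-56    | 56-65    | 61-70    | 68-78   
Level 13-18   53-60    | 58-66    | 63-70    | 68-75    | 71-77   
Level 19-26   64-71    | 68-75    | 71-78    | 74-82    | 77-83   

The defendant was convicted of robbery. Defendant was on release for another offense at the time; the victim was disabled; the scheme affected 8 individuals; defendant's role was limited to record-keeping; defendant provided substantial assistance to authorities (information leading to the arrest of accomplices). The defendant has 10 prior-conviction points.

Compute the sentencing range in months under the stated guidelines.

56-65 months

Base offense level for robbery: 10.
R1 applies: 10 + 2 = 12.
R2 applies: 12 − 2 = 10.
R3 applies (level before this adjustment is 10 ≥ 10, so +4): 10 + 4 = 14.
R4 applies: 14 − 3 = 11.
R5 applies (level before this adjustment is 11 < 12, so +1): 11 + 1 = 12.
Final offense level: 12.
Criminal history: 10 prior points → Category 3 (10).
Level 12 falls in the 12 band.
Grid: Level 12 × Category 3 = 56-65 months.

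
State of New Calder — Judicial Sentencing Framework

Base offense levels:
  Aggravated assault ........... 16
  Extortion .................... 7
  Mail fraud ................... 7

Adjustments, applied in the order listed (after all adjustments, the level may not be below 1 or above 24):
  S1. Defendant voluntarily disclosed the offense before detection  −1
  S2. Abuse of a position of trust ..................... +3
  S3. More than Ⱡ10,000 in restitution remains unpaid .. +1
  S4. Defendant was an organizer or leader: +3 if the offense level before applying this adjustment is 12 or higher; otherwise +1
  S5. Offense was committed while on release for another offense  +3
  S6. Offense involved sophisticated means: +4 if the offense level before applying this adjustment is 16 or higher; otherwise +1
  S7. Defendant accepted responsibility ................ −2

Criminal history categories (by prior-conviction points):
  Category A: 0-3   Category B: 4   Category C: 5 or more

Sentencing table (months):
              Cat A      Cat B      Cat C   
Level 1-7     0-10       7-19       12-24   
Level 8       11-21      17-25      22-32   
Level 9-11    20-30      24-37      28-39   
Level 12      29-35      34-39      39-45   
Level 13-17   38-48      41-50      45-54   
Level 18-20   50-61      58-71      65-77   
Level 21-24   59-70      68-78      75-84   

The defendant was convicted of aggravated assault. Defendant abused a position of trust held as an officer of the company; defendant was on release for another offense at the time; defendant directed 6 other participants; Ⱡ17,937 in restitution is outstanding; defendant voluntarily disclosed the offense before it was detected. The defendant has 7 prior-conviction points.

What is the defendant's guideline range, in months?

Base offense level for aggravated assault: 16.
S1 applies: 16 − 1 = 15.
S2 applies: 15 + 3 = 18.
S3 applies: 18 + 1 = 19.
S4 applies (level before this adjustment is 19 ≥ 12, so +3): 19 + 3 = 22.
S5 applies: 22 + 3 = 25.
S7 does not apply.
Level 25 exceeds the maximum of 24; capped at 24.
Final offense level: 24.
Criminal history: 7 prior points → Category C (5+).
Level 24 falls in the 21-24 band.
Grid: Level 21-24 × Category C = 75-84 months.

75-84 months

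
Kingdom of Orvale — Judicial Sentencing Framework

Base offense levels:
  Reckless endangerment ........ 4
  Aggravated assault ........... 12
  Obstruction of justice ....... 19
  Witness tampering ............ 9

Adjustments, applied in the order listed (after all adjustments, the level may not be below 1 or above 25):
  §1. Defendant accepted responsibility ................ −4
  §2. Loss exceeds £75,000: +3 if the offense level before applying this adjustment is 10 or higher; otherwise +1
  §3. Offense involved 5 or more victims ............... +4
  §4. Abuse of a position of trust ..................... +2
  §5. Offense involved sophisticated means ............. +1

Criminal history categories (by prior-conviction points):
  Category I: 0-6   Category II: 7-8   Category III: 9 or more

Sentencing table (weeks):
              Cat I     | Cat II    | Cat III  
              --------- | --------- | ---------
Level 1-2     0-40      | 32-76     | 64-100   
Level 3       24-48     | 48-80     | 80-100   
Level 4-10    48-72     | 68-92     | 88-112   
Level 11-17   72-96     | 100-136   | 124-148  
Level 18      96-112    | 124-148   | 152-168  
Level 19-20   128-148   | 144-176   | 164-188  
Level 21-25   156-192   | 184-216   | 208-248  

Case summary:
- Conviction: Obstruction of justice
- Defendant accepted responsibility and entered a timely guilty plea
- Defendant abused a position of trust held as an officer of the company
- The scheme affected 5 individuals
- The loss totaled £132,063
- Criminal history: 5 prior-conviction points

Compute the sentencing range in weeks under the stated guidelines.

Base offense level for obstruction of justice: 19.
§1 applies: 19 − 4 = 15.
§2 applies (level before this adjustment is 15 ≥ 10, so +3): 15 + 3 = 18.
§3 applies: 18 + 4 = 22.
§4 applies: 22 + 2 = 24.
§5 does not apply.
Final offense level: 24.
Criminal history: 5 prior points → Category I (0-6).
Level 24 falls in the 21-25 band.
Grid: Level 21-25 × Category I = 156-192 weeks.

156-192 weeks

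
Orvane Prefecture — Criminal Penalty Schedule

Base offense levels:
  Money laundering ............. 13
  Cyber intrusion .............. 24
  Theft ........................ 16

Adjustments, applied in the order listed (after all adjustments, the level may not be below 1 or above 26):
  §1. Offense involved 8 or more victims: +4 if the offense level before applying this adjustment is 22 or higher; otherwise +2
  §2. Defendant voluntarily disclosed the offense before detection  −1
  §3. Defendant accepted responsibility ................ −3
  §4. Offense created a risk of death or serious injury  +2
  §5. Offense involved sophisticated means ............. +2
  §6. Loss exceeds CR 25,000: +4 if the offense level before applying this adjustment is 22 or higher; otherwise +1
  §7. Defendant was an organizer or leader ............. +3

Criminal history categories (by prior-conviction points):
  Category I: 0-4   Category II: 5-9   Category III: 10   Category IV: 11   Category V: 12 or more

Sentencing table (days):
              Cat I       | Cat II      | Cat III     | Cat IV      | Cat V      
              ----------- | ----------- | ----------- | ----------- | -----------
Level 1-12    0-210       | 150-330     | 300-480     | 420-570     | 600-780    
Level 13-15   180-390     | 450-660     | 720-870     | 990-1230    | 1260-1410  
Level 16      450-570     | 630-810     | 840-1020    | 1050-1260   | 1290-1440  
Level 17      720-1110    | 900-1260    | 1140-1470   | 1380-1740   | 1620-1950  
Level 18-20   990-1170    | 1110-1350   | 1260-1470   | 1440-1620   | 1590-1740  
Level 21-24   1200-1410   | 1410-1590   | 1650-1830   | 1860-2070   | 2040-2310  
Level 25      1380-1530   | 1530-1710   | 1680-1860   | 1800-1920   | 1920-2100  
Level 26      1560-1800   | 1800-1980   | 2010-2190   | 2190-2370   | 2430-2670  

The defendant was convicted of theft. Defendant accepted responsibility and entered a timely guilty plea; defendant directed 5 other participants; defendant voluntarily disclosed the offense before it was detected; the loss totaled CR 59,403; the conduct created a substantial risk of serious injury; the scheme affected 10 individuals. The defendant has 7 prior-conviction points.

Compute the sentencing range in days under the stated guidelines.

Base offense level for theft: 16.
§1 applies (level before this adjustment is 16 < 22, so +2): 16 + 2 = 18.
§2 applies: 18 − 1 = 17.
§3 applies: 17 − 3 = 14.
§4 applies: 14 + 2 = 16.
§6 applies (level before this adjustment is 16 < 22, so +1): 16 + 1 = 17.
§7 applies: 17 + 3 = 20.
Final offense level: 20.
Criminal history: 7 prior points → Category II (5-9).
Level 20 falls in the 18-20 band.
Grid: Level 18-20 × Category II = 1110-1350 days.

1110-1350 days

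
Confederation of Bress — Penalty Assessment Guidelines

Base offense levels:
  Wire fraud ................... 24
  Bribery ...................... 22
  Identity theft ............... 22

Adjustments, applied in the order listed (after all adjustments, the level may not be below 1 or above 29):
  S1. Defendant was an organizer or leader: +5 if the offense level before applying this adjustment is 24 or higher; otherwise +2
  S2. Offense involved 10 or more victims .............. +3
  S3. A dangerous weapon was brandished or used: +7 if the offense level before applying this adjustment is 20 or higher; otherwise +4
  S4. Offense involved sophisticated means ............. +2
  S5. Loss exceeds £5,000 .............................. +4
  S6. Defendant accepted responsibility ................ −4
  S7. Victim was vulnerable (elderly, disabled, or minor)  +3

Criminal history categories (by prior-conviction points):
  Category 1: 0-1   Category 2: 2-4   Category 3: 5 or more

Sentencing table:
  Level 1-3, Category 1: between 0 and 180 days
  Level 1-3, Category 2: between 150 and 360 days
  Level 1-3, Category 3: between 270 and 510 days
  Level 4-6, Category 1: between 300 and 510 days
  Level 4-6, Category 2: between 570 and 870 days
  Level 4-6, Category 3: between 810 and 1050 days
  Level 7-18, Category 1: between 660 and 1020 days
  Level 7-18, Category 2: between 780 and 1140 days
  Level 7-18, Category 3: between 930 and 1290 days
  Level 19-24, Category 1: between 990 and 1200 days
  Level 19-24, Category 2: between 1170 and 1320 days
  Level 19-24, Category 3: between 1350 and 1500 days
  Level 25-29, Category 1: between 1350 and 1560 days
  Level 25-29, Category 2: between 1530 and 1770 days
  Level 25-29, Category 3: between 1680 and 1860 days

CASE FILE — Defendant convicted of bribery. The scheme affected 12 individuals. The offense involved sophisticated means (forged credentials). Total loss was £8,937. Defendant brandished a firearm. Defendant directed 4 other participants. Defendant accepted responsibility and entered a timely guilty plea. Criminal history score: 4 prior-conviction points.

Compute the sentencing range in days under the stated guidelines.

Base offense level for bribery: 22.
S1 applies (level before this adjustment is 22 < 24, so +2): 22 + 2 = 24.
S2 applies: 24 + 3 = 27.
S3 applies (level before this adjustment is 27 ≥ 20, so +7): 27 + 7 = 34.
S4 applies: 34 + 2 = 36.
S5 applies: 36 + 4 = 40.
S6 applies: 40 − 4 = 36.
S7 does not apply.
Level 36 exceeds the maximum of 29; capped at 29.
Final offense level: 29.
Criminal history: 4 prior points → Category 2 (2-4).
Level 29 falls in the 25-29 band.
Grid: Level 25-29 × Category 2 = 1530-1770 days.

1530-1770 days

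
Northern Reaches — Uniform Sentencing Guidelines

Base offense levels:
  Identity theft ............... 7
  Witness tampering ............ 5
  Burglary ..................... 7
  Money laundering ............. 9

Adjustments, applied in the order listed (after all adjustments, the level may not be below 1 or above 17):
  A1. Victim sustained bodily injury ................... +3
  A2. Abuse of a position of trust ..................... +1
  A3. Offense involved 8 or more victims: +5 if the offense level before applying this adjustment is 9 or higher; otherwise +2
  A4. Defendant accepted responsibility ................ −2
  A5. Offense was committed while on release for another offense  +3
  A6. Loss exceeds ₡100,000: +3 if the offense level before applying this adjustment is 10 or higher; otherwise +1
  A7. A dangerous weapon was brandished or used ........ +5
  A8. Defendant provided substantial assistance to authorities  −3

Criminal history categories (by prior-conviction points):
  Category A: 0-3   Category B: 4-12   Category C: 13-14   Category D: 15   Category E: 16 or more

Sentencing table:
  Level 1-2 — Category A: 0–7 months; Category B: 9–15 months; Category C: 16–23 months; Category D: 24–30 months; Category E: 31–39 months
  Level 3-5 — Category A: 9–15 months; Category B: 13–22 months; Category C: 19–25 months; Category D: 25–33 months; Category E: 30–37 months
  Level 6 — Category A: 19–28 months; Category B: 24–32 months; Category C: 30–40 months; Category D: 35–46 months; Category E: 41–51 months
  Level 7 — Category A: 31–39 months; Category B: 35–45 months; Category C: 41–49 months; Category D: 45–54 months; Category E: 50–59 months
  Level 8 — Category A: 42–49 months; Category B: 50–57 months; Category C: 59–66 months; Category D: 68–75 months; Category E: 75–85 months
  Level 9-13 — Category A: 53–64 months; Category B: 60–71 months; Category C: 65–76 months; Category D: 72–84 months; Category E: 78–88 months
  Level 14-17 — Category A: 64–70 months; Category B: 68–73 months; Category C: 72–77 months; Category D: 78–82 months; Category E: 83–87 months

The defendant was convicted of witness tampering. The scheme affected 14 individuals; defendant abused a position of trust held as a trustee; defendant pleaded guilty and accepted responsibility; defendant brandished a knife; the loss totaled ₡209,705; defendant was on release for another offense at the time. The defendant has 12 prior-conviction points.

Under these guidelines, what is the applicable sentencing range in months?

68-73 months

Base offense level for witness tampering: 5.
A2 applies: 5 + 1 = 6.
A3 applies (level before this adjustment is 6 < 9, so +2): 6 + 2 = 8.
A4 applies: 8 − 2 = 6.
A5 applies: 6 + 3 = 9.
A6 applies (level before this adjustment is 9 < 10, so +1): 9 + 1 = 10.
A7 applies: 10 + 5 = 15.
Final offense level: 15.
Criminal history: 12 prior points → Category B (4-12).
Level 15 falls in the 14-17 band.
Grid: Level 14-17 × Category B = 68-73 months.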